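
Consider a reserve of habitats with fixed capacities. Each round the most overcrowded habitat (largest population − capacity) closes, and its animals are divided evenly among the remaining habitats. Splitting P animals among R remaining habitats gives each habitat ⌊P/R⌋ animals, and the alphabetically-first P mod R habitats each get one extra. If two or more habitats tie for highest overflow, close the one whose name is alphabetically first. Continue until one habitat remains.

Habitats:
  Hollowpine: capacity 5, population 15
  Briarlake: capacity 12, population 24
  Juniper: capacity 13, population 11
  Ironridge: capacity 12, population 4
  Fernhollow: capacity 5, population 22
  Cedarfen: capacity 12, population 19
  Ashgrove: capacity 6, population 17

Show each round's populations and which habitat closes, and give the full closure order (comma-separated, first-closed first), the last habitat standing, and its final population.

Closure order: Fernhollow, Briarlake, Ashgrove, Hollowpine, Cedarfen, Juniper
Last habitat: Ironridge with 112 animals

Round 1: Ashgrove=17 Briarlake=24 Cedarfen=19 Fernhollow=22 Hollowpine=15 Ironridge=4 Juniper=11 → close Fernhollow (overflow 17)
  22÷6 = 3 each, +1 to first 4
Round 2: Ashgrove=21 Briarlake=28 Cedarfen=23 Hollowpine=19 Ironridge=7 Juniper=14 → close Briarlake (overflow 16)
  28÷5 = 5 each, +1 to first 3
Round 3: Ashgrove=27 Cedarfen=29 Hollowpine=25 Ironridge=12 Juniper=19 → close Ashgrove (overflow 21)
  27÷4 = 6 each, +1 to first 3
Round 4: Cedarfen=36 Hollowpine=32 Ironridge=19 Juniper=25 → close Hollowpine (overflow 27)
  32÷3 = 10 each, +1 to first 2
Round 5: Cedarfen=47 Ironridge=30 Juniper=35 → close Cedarfen (overflow 35)
  47÷2 = 23 each, +1 to first 1
Round 6: Ironridge=54 Juniper=58 → close Juniper (overflow 45)
  58÷1 = 58 each, +1 to first 0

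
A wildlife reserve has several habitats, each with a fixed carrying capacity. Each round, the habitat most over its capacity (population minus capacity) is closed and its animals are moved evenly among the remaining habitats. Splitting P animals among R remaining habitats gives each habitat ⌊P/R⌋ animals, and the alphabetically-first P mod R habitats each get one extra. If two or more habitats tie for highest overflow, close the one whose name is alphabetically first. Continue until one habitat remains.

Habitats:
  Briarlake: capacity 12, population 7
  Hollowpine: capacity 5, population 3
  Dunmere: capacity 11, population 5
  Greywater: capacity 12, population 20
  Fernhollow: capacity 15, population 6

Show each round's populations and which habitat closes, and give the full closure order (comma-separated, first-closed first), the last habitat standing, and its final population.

Round 1: Briarlake=7 Dunmere=5 Fernhollow=6 Greywater=20 Hollowpine=3 → close Greywater (overflow 8)
  20÷4 = 5 each, +1 to first 0
Round 2: Briarlake=12 Dunmere=10 Fernhollow=11 Hollowpine=8 → close Hollowpine (overflow 3)
  8÷3 = 2 each, +1 to first 2
Round 3: Briarlake=15 Dunmere=13 Fernhollow=13 → close Briarlake (overflow 3)
  15÷2 = 7 each, +1 to first 1
Round 4: Dunmere=21 Fernhollow=20 → close Dunmere (overflow 10)
  21÷1 = 21 each, +1 to first 0

Closure order: Greywater, Hollowpine, Briarlake, Dunmere
Last habitat: Fernhollow with 41 animals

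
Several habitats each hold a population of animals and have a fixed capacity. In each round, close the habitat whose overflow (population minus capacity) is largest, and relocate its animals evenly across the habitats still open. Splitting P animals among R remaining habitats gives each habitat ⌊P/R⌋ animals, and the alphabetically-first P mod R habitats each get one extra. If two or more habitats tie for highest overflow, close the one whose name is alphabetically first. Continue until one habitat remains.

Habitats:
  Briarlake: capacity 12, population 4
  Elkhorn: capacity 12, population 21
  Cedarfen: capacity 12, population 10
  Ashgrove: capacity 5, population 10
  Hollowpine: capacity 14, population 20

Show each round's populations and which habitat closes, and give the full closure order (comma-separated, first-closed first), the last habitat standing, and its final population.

Round 1: Ashgrove=10 Briarlake=4 Cedarfen=10 Elkhorn=21 Hollowpine=20 → close Elkhorn (overflow 9)
  21÷4 = 5 each, +1 to first 1
Round 2: Ashgrove=16 Briarlake=9 Cedarfen=15 Hollowpine=25 → close Ashgrove (overflow 11)
  16÷3 = 5 each, +1 to first 1
Round 3: Briarlake=15 Cedarfen=20 Hollowpine=30 → close Hollowpine (overflow 16)
  30÷2 = 15 each, +1 to first 0
Round 4: Briarlake=30 Cedarfen=35 → close Cedarfen (overflow 23)
  35÷1 = 35 each, +1 to first 0

Closure order: Elkhorn, Ashgrove, Hollowpine, Cedarfen
Last habitat: Briarlake with 65 animals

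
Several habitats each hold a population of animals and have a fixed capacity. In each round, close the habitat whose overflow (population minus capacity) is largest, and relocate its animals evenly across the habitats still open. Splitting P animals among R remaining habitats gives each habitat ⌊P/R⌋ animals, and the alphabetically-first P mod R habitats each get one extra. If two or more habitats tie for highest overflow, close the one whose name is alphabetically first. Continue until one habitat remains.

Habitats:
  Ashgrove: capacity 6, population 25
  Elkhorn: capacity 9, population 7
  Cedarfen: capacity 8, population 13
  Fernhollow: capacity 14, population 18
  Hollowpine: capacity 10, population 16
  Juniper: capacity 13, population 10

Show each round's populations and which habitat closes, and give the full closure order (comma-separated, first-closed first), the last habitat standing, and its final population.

Closure order: Ashgrove, Hollowpine, Cedarfen, Fernhollow, Elkhorn
Last habitat: Juniper with 89 animals

Round 1: Ashgrove=25 Cedarfen=13 Elkhorn=7 Fernhollow=18 Hollowpine=16 Juniper=10 → close Ashgrove (overflow 19)
  25÷5 = 5 each, +1 to first 0
Round 2: Cedarfen=18 Elkhorn=12 Fernhollow=23 Hollowpine=21 Juniper=15 → close Hollowpine (overflow 11)
  21÷4 = 5 each, +1 to first 1
Round 3: Cedarfen=24 Elkhorn=17 Fernhollow=28 Juniper=20 → close Cedarfen (overflow 16)
  24÷3 = 8 each, +1 to first 0
Round 4: Elkhorn=25 Fernhollow=36 Juniper=28 → close Fernhollow (overflow 22)
  36÷2 = 18 each, +1 to first 0
Round 5: Elkhorn=43 Juniper=46 → close Elkhorn (overflow 34)
  43÷1 = 43 each, +1 to first 0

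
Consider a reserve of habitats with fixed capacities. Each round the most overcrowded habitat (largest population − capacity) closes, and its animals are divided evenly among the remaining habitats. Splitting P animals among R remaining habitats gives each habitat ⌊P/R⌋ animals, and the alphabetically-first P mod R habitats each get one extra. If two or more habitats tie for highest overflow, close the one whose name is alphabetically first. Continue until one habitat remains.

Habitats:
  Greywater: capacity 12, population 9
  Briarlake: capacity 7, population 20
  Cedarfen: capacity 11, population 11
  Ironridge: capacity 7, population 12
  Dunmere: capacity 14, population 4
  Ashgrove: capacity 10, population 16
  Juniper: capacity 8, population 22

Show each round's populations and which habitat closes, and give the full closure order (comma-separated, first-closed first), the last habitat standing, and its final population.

Round 1: Ashgrove=16 Briarlake=20 Cedarfen=11 Dunmere=4 Greywater=9 Ironridge=12 Juniper=22 → close Juniper (overflow 14)
  22÷6 = 3 each, +1 to first 4
Round 2: Ashgrove=20 Briarlake=24 Cedarfen=15 Dunmere=8 Greywater=12 Ironridge=15 → close Briarlake (overflow 17)
  24÷5 = 4 each, +1 to first 4
Round 3: Ashgrove=25 Cedarfen=20 Dunmere=13 Greywater=17 Ironridge=19 → close Ashgrove (overflow 15)
  25÷4 = 6 each, +1 to first 1
Round 4: Cedarfen=27 Dunmere=19 Greywater=23 Ironridge=25 → close Ironridge (overflow 18)
  25÷3 = 8 each, +1 to first 1
Round 5: Cedarfen=36 Dunmere=27 Greywater=31 → close Cedarfen (overflow 25)
  36÷2 = 18 each, +1 to first 0
Round 6: Dunmere=45 Greywater=49 → close Greywater (overflow 37)
  49÷1 = 49 each, +1 to first 0

Closure order: Juniper, Briarlake, Ashgrove, Ironridge, Cedarfen, Greywater
Last habitat: Dunmere with 94 animals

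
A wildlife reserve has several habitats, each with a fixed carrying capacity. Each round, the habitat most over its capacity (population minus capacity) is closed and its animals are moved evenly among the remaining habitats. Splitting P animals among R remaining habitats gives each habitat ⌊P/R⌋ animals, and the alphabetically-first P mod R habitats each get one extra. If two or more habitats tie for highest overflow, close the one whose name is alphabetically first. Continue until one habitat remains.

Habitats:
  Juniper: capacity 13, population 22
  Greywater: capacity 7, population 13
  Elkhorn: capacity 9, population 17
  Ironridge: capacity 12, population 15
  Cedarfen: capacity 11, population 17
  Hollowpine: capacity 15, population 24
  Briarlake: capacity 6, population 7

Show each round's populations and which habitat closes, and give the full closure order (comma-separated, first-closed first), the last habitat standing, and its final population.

Closure order: Hollowpine, Juniper, Elkhorn, Cedarfen, Greywater, Briarlake
Last habitat: Ironridge with 115 animals

Round 1: Briarlake=7 Cedarfen=17 Elkhorn=17 Greywater=13 Hollowpine=24 Ironridge=15 Juniper=22 → close Hollowpine (overflow 9)
  24÷6 = 4 each, +1 to first 0
Round 2: Briarlake=11 Cedarfen=21 Elkhorn=21 Greywater=17 Ironridge=19 Juniper=26 → close Juniper (overflow 13)
  26÷5 = 5 each, +1 to first 1
Round 3: Briarlake=17 Cedarfen=26 Elkhorn=26 Greywater=22 Ironridge=24 → close Elkhorn (overflow 17)
  26÷4 = 6 each, +1 to first 2
Round 4: Briarlake=24 Cedarfen=33 Greywater=28 Ironridge=30 → close Cedarfen (overflow 22)
  33÷3 = 11 each, +1 to first 0
Round 5: Briarlake=35 Greywater=39 Ironridge=41 → close Greywater (overflow 32)
  39÷2 = 19 each, +1 to first 1
Round 6: Briarlake=55 Ironridge=60 → close Briarlake (overflow 49)
  55÷1 = 55 each, +1 to first 0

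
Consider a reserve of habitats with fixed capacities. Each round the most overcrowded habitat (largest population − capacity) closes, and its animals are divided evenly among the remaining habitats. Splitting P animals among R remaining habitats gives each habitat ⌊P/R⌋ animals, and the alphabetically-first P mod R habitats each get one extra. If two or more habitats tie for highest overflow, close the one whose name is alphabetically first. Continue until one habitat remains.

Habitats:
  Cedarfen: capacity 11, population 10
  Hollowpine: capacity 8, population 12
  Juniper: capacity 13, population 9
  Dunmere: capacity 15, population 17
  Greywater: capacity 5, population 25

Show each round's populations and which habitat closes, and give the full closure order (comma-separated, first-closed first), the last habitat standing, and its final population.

Closure order: Greywater, Hollowpine, Dunmere, Cedarfen
Last habitat: Juniper with 73 animals

Round 1: Cedarfen=10 Dunmere=17 Greywater=25 Hollowpine=12 Juniper=9 → close Greywater (overflow 20)
  25÷4 = 6 each, +1 to first 1
Round 2: Cedarfen=17 Dunmere=23 Hollowpine=18 Juniper=15 → close Hollowpine (overflow 10)
  18÷3 = 6 each, +1 to first 0
Round 3: Cedarfen=23 Dunmere=29 Juniper=21 → close Dunmere (overflow 14)
  29÷2 = 14 each, +1 to first 1
Round 4: Cedarfen=38 Juniper=35 → close Cedarfen (overflow 27)
  38÷1 = 38 each, +1 to first 0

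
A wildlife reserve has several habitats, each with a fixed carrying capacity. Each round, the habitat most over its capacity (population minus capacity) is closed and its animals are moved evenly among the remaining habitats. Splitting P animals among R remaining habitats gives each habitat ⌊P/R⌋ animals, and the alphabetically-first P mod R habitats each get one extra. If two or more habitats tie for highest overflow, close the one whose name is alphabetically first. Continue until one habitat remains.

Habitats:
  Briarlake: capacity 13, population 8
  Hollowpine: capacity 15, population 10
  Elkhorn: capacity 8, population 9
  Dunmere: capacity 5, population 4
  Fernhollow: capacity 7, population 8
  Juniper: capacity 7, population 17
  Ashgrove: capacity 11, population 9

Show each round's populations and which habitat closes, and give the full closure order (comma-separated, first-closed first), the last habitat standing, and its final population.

Closure order: Juniper, Elkhorn, Fernhollow, Ashgrove, Dunmere, Briarlake
Last habitat: Hollowpine with 65 animals

Round 1: Ashgrove=9 Briarlake=8 Dunmere=4 Elkhorn=9 Fernhollow=8 Hollowpine=10 Juniper=17 → close Juniper (overflow 10)
  17÷6 = 2 each, +1 to first 5
Round 2: Ashgrove=12 Briarlake=11 Dunmere=7 Elkhorn=12 Fernhollow=11 Hollowpine=12 → close Elkhorn (overflow 4)
  12÷5 = 2 each, +1 to first 2
Round 3: Ashgrove=15 Briarlake=14 Dunmere=9 Fernhollow=13 Hollowpine=14 → close Fernhollow (overflow 6)
  13÷4 = 3 each, +1 to first 1
Round 4: Ashgrove=19 Briarlake=17 Dunmere=12 Hollowpine=17 → close Ashgrove (overflow 8)
  19÷3 = 6 each, +1 to first 1
Round 5: Briarlake=24 Dunmere=18 Hollowpine=23 → close Dunmere (overflow 13)
  18÷2 = 9 each, +1 to first 0
Round 6: Briarlake=33 Hollowpine=32 → close Briarlake (overflow 20)
  33÷1 = 33 each, +1 to first 0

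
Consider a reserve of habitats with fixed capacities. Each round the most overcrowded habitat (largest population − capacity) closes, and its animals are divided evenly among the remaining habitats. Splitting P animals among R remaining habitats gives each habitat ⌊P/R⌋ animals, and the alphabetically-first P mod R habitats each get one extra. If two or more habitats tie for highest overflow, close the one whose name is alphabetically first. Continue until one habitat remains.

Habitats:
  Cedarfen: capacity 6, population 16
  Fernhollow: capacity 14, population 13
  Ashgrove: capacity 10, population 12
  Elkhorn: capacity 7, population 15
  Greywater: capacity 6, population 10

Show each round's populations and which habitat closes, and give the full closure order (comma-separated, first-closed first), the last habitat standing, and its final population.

Round 1: Ashgrove=12 Cedarfen=16 Elkhorn=15 Fernhollow=13 Greywater=10 → close Cedarfen (overflow 10)
  16÷4 = 4 each, +1 to first 0
Round 2: Ashgrove=16 Elkhorn=19 Fernhollow=17 Greywater=14 → close Elkhorn (overflow 12)
  19÷3 = 6 each, +1 to first 1
Round 3: Ashgrove=23 Fernhollow=23 Greywater=20 → close Greywater (overflow 14)
  20÷2 = 10 each, +1 to first 0
Round 4: Ashgrove=33 Fernhollow=33 → close Ashgrove (overflow 23)
  33÷1 = 33 each, +1 to first 0

Closure order: Cedarfen, Elkhorn, Greywater, Ashgrove
Last habitat: Fernhollow with 66 animals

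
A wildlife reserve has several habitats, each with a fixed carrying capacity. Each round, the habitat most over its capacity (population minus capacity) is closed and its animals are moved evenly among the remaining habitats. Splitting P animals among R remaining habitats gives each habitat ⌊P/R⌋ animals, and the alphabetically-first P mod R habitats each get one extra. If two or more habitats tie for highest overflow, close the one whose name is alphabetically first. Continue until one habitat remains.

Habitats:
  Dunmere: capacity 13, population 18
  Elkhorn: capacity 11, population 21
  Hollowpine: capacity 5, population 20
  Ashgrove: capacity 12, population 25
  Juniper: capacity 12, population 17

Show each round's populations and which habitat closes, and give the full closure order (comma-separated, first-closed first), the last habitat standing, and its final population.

Round 1: Ashgrove=25 Dunmere=18 Elkhorn=21 Hollowpine=20 Juniper=17 → close Hollowpine (overflow 15)
  20÷4 = 5 each, +1 to first 0
Round 2: Ashgrove=30 Dunmere=23 Elkhorn=26 Juniper=22 → close Ashgrove (overflow 18)
  30÷3 = 10 each, +1 to first 0
Round 3: Dunmere=33 Elkhorn=36 Juniper=32 → close Elkhorn (overflow 25)
  36÷2 = 18 each, +1 to first 0
Round 4: Dunmere=51 Juniper=50 → close Dunmere (overflow 38)
  51÷1 = 51 each, +1 to first 0

Closure order: Hollowpine, Ashgrove, Elkhorn, Dunmere
Last habitat: Juniper with 101 animals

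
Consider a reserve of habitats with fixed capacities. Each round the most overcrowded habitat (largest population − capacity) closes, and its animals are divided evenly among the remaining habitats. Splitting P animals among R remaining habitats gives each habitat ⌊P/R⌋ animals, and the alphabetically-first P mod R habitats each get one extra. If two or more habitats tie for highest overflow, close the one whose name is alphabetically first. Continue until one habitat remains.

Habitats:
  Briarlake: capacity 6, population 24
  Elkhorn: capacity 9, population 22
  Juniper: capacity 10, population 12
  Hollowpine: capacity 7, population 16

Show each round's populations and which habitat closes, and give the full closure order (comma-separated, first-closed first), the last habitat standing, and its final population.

Closure order: Briarlake, Elkhorn, Hollowpine
Last habitat: Juniper with 74 animals

Round 1: Briarlake=24 Elkhorn=22 Hollowpine=16 Juniper=12 → close Briarlake (overflow 18)
  24÷3 = 8 each, +1 to first 0
Round 2: Elkhorn=30 Hollowpine=24 Juniper=20 → close Elkhorn (overflow 21)
  30÷2 = 15 each, +1 to first 0
Round 3: Hollowpine=39 Juniper=35 → close Hollowpine (overflow 32)
  39÷1 = 39 each, +1 to first 0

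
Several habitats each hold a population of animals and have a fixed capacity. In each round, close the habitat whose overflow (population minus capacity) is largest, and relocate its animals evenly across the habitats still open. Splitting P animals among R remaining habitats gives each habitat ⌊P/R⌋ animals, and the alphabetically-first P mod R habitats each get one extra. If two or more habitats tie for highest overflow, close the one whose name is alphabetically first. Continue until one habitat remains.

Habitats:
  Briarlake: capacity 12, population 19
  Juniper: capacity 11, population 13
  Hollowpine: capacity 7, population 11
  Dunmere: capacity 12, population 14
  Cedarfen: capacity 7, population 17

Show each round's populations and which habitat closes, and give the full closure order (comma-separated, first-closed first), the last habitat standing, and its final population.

Closure order: Cedarfen, Briarlake, Hollowpine, Dunmere
Last habitat: Juniper with 74 animals

Round 1: Briarlake=19 Cedarfen=17 Dunmere=14 Hollowpine=11 Juniper=13 → close Cedarfen (overflow 10)
  17÷4 = 4 each, +1 to first 1
Round 2: Briarlake=24 Dunmere=18 Hollowpine=15 Juniper=17 → close Briarlake (overflow 12)
  24÷3 = 8 each, +1 to first 0
Round 3: Dunmere=26 Hollowpine=23 Juniper=25 → close Hollowpine (overflow 16)
  23÷2 = 11 each, +1 to first 1
Round 4: Dunmere=38 Juniper=36 → close Dunmere (overflow 26)
  38÷1 = 38 each, +1 to first 0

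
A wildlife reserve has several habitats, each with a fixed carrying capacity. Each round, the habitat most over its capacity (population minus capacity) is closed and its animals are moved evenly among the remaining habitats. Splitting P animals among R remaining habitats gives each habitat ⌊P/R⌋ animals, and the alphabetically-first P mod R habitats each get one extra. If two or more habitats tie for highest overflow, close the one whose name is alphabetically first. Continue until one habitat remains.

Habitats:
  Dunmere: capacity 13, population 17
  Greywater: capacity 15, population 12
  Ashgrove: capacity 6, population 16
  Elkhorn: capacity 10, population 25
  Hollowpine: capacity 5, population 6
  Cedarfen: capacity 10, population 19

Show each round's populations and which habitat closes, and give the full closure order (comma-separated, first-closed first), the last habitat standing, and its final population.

Round 1: Ashgrove=16 Cedarfen=19 Dunmere=17 Elkhorn=25 Greywater=12 Hollowpine=6 → close Elkhorn (overflow 15)
  25÷5 = 5 each, +1 to first 0
Round 2: Ashgrove=21 Cedarfen=24 Dunmere=22 Greywater=17 Hollowpine=11 → close Ashgrove (overflow 15)
  21÷4 = 5 each, +1 to first 1
Round 3: Cedarfen=30 Dunmere=27 Greywater=22 Hollowpine=16 → close Cedarfen (overflow 20)
  30÷3 = 10 each, +1 to first 0
Round 4: Dunmere=37 Greywater=32 Hollowpine=26 → close Dunmere (overflow 24)
  37÷2 = 18 each, +1 to first 1
Round 5: Greywater=51 Hollowpine=44 → close Hollowpine (overflow 39)
  44÷1 = 44 each, +1 to first 0

Closure order: Elkhorn, Ashgrove, Cedarfen, Dunmere, Hollowpine
Last habitat: Greywater with 95 animals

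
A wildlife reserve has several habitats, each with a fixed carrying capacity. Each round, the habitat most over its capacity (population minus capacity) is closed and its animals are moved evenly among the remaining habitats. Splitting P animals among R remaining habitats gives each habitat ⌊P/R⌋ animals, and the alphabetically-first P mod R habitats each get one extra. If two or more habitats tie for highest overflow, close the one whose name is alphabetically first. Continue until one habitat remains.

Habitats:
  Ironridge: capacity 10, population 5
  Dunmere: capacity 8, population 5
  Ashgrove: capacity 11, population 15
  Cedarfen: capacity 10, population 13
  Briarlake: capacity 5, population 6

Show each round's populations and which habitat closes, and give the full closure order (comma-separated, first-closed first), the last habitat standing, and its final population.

Round 1: Ashgrove=15 Briarlake=6 Cedarfen=13 Dunmere=5 Ironridge=5 → close Ashgrove (overflow 4)
  15÷4 = 3 each, +1 to first 3
Round 2: Briarlake=10 Cedarfen=17 Dunmere=9 Ironridge=8 → close Cedarfen (overflow 7)
  17÷3 = 5 each, +1 to first 2
Round 3: Briarlake=16 Dunmere=15 Ironridge=13 → close Briarlake (overflow 11)
  16÷2 = 8 each, +1 to first 0
Round 4: Dunmere=23 Ironridge=21 → close Dunmere (overflow 15)
  23÷1 = 23 each, +1 to first 0

Closure order: Ashgrove, Cedarfen, Briarlake, Dunmere
Last habitat: Ironridge with 44 animals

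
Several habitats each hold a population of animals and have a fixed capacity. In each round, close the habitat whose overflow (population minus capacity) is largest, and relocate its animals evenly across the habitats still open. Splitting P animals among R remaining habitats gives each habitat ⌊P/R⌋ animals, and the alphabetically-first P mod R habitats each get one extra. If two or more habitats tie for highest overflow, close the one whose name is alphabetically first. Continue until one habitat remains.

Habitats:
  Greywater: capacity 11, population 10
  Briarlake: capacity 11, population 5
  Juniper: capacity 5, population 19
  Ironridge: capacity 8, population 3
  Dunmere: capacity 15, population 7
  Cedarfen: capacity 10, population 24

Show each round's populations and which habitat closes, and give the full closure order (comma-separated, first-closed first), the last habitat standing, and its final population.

Round 1: Briarlake=5 Cedarfen=24 Dunmere=7 Greywater=10 Ironridge=3 Juniper=19 → close Cedarfen (overflow 14)
  24÷5 = 4 each, +1 to first 4
Round 2: Briarlake=10 Dunmere=12 Greywater=15 Ironridge=8 Juniper=23 → close Juniper (overflow 18)
  23÷4 = 5 each, +1 to first 3
Round 3: Briarlake=16 Dunmere=18 Greywater=21 Ironridge=13 → close Greywater (overflow 10)
  21÷3 = 7 each, +1 to first 0
Round 4: Briarlake=23 Dunmere=25 Ironridge=20 → close Briarlake (overflow 12)
  23÷2 = 11 each, +1 to first 1
Round 5: Dunmere=37 Ironridge=31 → close Ironridge (overflow 23)
  31÷1 = 31 each, +1 to first 0

Closure order: Cedarfen, Juniper, Greywater, Briarlake, Ironridge
Last habitat: Dunmere with 68 animals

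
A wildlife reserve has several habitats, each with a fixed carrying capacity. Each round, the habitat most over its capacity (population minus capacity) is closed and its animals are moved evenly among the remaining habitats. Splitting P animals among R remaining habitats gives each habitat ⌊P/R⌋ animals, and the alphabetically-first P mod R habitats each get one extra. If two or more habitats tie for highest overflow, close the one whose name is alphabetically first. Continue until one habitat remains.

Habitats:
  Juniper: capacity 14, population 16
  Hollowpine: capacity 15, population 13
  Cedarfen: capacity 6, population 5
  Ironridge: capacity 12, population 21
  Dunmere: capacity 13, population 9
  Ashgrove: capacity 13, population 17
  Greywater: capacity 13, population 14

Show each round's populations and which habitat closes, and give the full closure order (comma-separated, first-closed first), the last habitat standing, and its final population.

Closure order: Ironridge, Ashgrove, Juniper, Cedarfen, Greywater, Dunmere
Last habitat: Hollowpine with 95 animals

Round 1: Ashgrove=17 Cedarfen=5 Dunmere=9 Greywater=14 Hollowpine=13 Ironridge=21 Juniper=16 → close Ironridge (overflow 9)
  21÷6 = 3 each, +1 to first 3
Round 2: Ashgrove=21 Cedarfen=9 Dunmere=13 Greywater=17 Hollowpine=16 Juniper=19 → close Ashgrove (overflow 8)
  21÷5 = 4 each, +1 to first 1
Round 3: Cedarfen=14 Dunmere=17 Greywater=21 Hollowpine=20 Juniper=23 → close Juniper (overflow 9)
  23÷4 = 5 each, +1 to first 3
Round 4: Cedarfen=20 Dunmere=23 Greywater=27 Hollowpine=25 → close Cedarfen (overflow 14)
  20÷3 = 6 each, +1 to first 2
Round 5: Dunmere=30 Greywater=34 Hollowpine=31 → close Greywater (overflow 21)
  34÷2 = 17 each, +1 to first 0
Round 6: Dunmere=47 Hollowpine=48 → close Dunmere (overflow 34)
  47÷1 = 47 each, +1 to first 0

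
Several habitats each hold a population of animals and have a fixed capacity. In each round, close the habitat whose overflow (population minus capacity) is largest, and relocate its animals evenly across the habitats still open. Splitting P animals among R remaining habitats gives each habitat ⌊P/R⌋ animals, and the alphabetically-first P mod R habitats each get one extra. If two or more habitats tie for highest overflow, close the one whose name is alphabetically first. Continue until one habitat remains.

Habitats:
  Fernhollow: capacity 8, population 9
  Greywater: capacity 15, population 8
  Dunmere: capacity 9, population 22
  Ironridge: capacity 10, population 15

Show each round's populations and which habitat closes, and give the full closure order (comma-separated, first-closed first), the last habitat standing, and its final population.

Round 1: Dunmere=22 Fernhollow=9 Greywater=8 Ironridge=15 → close Dunmere (overflow 13)
  22÷3 = 7 each, +1 to first 1
Round 2: Fernhollow=17 Greywater=15 Ironridge=22 → close Ironridge (overflow 12)
  22÷2 = 11 each, +1 to first 0
Round 3: Fernhollow=28 Greywater=26 → close Fernhollow (overflow 20)
  28÷1 = 28 each, +1 to first 0

Closure order: Dunmere, Ironridge, Fernhollow
Last habitat: Greywater with 54 animals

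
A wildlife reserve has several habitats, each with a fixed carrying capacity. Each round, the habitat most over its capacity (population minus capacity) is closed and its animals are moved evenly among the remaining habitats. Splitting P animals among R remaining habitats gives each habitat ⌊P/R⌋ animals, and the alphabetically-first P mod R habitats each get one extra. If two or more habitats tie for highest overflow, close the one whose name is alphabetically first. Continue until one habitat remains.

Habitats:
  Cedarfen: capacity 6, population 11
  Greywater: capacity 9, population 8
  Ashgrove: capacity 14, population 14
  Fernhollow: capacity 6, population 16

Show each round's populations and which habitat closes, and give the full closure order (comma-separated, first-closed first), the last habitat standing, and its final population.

Round 1: Ashgrove=14 Cedarfen=11 Fernhollow=16 Greywater=8 → close Fernhollow (overflow 10)
  16÷3 = 5 each, +1 to first 1
Round 2: Ashgrove=20 Cedarfen=16 Greywater=13 → close Cedarfen (overflow 10)
  16÷2 = 8 each, +1 to first 0
Round 3: Ashgrove=28 Greywater=21 → close Ashgrove (overflow 14)
  28÷1 = 28 each, +1 to first 0

Closure order: Fernhollow, Cedarfen, Ashgrove
Last habitat: Greywater with 49 animals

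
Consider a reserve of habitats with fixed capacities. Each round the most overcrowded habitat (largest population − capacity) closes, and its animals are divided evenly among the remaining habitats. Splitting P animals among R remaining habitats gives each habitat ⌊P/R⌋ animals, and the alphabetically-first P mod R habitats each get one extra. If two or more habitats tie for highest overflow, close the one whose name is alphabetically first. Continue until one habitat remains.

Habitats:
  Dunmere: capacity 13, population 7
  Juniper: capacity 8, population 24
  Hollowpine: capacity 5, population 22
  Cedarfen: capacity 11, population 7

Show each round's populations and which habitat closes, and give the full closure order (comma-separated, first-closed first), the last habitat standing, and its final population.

Closure order: Hollowpine, Juniper, Cedarfen
Last habitat: Dunmere with 60 animals

Round 1: Cedarfen=7 Dunmere=7 Hollowpine=22 Juniper=24 → close Hollowpine (overflow 17)
  22÷3 = 7 each, +1 to first 1
Round 2: Cedarfen=15 Dunmere=14 Juniper=31 → close Juniper (overflow 23)
  31÷2 = 15 each, +1 to first 1
Round 3: Cedarfen=31 Dunmere=29 → close Cedarfen (overflow 20)
  31÷1 = 31 each, +1 to first 0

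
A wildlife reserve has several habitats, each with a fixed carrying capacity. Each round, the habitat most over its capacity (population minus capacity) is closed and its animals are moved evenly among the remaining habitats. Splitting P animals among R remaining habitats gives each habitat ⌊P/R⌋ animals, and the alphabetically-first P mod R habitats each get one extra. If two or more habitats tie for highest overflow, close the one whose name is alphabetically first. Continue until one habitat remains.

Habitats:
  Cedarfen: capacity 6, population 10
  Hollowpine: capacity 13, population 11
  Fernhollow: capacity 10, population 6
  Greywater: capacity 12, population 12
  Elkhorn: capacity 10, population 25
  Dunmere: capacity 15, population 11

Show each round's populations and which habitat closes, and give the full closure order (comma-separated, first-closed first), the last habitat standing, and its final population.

Round 1: Cedarfen=10 Dunmere=11 Elkhorn=25 Fernhollow=6 Greywater=12 Hollowpine=11 → close Elkhorn (overflow 15)
  25÷5 = 5 each, +1 to first 0
Round 2: Cedarfen=15 Dunmere=16 Fernhollow=11 Greywater=17 Hollowpine=16 → close Cedarfen (overflow 9)
  15÷4 = 3 each, +1 to first 3
Round 3: Dunmere=20 Fernhollow=15 Greywater=21 Hollowpine=19 → close Greywater (overflow 9)
  21÷3 = 7 each, +1 to first 0
Round 4: Dunmere=27 Fernhollow=22 Hollowpine=26 → close Hollowpine (overflow 13)
  26÷2 = 13 each, +1 to first 0
Round 5: Dunmere=40 Fernhollow=35 → close Dunmere (overflow 25)
  40÷1 = 40 each, +1 to first 0

Closure order: Elkhorn, Cedarfen, Greywater, Hollowpine, Dunmere
Last habitat: Fernhollow with 75 animals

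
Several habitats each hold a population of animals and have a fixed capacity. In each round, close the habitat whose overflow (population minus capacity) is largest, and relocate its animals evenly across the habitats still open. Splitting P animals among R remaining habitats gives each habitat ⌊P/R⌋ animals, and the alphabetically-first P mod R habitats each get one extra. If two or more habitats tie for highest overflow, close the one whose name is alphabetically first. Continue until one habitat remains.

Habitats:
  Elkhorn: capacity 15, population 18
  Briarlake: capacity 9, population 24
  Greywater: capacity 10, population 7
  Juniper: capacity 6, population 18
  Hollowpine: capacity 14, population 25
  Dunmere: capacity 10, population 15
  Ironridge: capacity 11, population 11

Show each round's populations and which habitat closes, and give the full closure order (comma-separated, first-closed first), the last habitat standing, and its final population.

Closure order: Briarlake, Juniper, Hollowpine, Dunmere, Elkhorn, Ironridge
Last habitat: Greywater with 118 animals

Round 1: Briarlake=24 Dunmere=15 Elkhorn=18 Greywater=7 Hollowpine=25 Ironridge=11 Juniper=18 → close Briarlake (overflow 15)
  24÷6 = 4 each, +1 to first 0
Round 2: Dunmere=19 Elkhorn=22 Greywater=11 Hollowpine=29 Ironridge=15 Juniper=22 → close Juniper (overflow 16)
  22÷5 = 4 each, +1 to first 2
Round 3: Dunmere=24 Elkhorn=27 Greywater=15 Hollowpine=33 Ironridge=19 → close Hollowpine (overflow 19)
  33÷4 = 8 each, +1 to first 1
Round 4: Dunmere=33 Elkhorn=35 Greywater=23 Ironridge=27 → close Dunmere (overflow 23)
  33÷3 = 11 each, +1 to first 0
Round 5: Elkhorn=46 Greywater=34 Ironridge=38 → close Elkhorn (overflow 31)
  46÷2 = 23 each, +1 to first 0
Round 6: Greywater=57 Ironridge=61 → close Ironridge (overflow 50)
  61÷1 = 61 each, +1 to first 0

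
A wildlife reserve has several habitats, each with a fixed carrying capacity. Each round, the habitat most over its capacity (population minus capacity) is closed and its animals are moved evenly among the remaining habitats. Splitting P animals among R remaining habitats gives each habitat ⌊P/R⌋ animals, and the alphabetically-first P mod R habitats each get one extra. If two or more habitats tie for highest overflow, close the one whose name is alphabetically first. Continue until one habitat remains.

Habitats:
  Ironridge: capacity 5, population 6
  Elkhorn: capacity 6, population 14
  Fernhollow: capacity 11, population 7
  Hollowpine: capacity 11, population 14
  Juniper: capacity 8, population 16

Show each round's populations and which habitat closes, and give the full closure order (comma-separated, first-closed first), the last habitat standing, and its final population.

Closure order: Elkhorn, Juniper, Hollowpine, Ironridge
Last habitat: Fernhollow with 57 animals

Round 1: Elkhorn=14 Fernhollow=7 Hollowpine=14 Ironridge=6 Juniper=16 → close Elkhorn (overflow 8)
  14÷4 = 3 each, +1 to first 2
Round 2: Fernhollow=11 Hollowpine=18 Ironridge=9 Juniper=19 → close Juniper (overflow 11)
  19÷3 = 6 each, +1 to first 1
Round 3: Fernhollow=18 Hollowpine=24 Ironridge=15 → close Hollowpine (overflow 13)
  24÷2 = 12 each, +1 to first 0
Round 4: Fernhollow=30 Ironridge=27 → close Ironridge (overflow 22)
  27÷1 = 27 each, +1 to first 0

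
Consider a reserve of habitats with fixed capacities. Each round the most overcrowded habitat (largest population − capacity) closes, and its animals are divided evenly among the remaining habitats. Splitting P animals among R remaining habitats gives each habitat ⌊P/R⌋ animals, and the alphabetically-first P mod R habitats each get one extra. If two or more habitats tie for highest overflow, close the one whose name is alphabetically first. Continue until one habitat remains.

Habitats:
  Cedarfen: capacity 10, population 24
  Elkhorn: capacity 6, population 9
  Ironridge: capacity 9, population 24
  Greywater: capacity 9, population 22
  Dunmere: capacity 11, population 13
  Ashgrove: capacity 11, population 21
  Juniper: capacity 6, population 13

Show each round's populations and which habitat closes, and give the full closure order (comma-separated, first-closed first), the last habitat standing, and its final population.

Round 1: Ashgrove=21 Cedarfen=24 Dunmere=13 Elkhorn=9 Greywater=22 Ironridge=24 Juniper=13 → close Ironridge (overflow 15)
  24÷6 = 4 each, +1 to first 0
Round 2: Ashgrove=25 Cedarfen=28 Dunmere=17 Elkhorn=13 Greywater=26 Juniper=17 → close Cedarfen (overflow 18)
  28÷5 = 5 each, +1 to first 3
Round 3: Ashgrove=31 Dunmere=23 Elkhorn=19 Greywater=31 Juniper=22 → close Greywater (overflow 22)
  31÷4 = 7 each, +1 to first 3
Round 4: Ashgrove=39 Dunmere=31 Elkhorn=27 Juniper=29 → close Ashgrove (overflow 28)
  39÷3 = 13 each, +1 to first 0
Round 5: Dunmere=44 Elkhorn=40 Juniper=42 → close Juniper (overflow 36)
  42÷2 = 21 each, +1 to first 0
Round 6: Dunmere=65 Elkhorn=61 → close Elkhorn (overflow 55)
  61÷1 = 61 each, +1 to first 0

Closure order: Ironridge, Cedarfen, Greywater, Ashgrove, Juniper, Elkhorn
Last habitat: Dunmere with 126 animals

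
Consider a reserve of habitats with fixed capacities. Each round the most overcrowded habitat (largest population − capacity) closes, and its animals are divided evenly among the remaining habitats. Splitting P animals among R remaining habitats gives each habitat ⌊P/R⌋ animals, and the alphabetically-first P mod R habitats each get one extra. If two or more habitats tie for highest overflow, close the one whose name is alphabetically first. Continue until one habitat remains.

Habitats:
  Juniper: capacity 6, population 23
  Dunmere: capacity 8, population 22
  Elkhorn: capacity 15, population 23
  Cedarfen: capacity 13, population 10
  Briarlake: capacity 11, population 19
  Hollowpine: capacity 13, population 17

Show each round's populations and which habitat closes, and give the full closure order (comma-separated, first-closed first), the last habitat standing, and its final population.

Round 1: Briarlake=19 Cedarfen=10 Dunmere=22 Elkhorn=23 Hollowpine=17 Juniper=23 → close Juniper (overflow 17)
  23÷5 = 4 each, +1 to first 3
Round 2: Briarlake=24 Cedarfen=15 Dunmere=27 Elkhorn=27 Hollowpine=21 → close Dunmere (overflow 19)
  27÷4 = 6 each, +1 to first 3
Round 3: Briarlake=31 Cedarfen=22 Elkhorn=34 Hollowpine=27 → close Briarlake (overflow 20)
  31÷3 = 10 each, +1 to first 1
Round 4: Cedarfen=33 Elkhorn=44 Hollowpine=37 → close Elkhorn (overflow 29)
  44÷2 = 22 each, +1 to first 0
Round 5: Cedarfen=55 Hollowpine=59 → close Hollowpine (overflow 46)
  59÷1 = 59 each, +1 to first 0

Closure order: Juniper, Dunmere, Briarlake, Elkhorn, Hollowpine
Last habitat: Cedarfen with 114 animals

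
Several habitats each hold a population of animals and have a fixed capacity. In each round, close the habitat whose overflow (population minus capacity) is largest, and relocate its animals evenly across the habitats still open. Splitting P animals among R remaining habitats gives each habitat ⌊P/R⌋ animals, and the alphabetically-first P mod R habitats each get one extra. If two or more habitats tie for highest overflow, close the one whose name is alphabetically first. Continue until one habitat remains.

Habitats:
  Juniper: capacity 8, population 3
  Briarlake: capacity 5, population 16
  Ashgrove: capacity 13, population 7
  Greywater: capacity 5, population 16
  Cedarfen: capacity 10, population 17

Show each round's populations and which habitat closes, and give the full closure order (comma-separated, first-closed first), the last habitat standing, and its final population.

Closure order: Briarlake, Greywater, Cedarfen, Ashgrove
Last habitat: Juniper with 59 animals

Round 1: Ashgrove=7 Briarlake=16 Cedarfen=17 Greywater=16 Juniper=3 → close Briarlake (overflow 11)
  16÷4 = 4 each, +1 to first 0
Round 2: Ashgrove=11 Cedarfen=21 Greywater=20 Juniper=7 → close Greywater (overflow 15)
  20÷3 = 6 each, +1 to first 2
Round 3: Ashgrove=18 Cedarfen=28 Juniper=13 → close Cedarfen (overflow 18)
  28÷2 = 14 each, +1 to first 0
Round 4: Ashgrove=32 Juniper=27 → close Ashgrove (overflow 19)
  32÷1 = 32 each, +1 to first 0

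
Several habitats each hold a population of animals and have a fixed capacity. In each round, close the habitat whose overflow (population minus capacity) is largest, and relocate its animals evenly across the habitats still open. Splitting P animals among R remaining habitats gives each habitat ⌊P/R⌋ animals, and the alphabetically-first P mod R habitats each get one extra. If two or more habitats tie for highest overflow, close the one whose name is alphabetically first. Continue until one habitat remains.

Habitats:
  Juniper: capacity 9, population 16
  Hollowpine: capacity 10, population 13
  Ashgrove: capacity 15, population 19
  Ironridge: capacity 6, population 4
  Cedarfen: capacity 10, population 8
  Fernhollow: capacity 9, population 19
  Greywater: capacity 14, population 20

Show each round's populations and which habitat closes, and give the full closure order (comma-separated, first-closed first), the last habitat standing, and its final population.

Closure order: Fernhollow, Juniper, Greywater, Ashgrove, Hollowpine, Cedarfen
Last habitat: Ironridge with 99 animals

Round 1: Ashgrove=19 Cedarfen=8 Fernhollow=19 Greywater=20 Hollowpine=13 Ironridge=4 Juniper=16 → close Fernhollow (overflow 10)
  19÷6 = 3 each, +1 to first 1
Round 2: Ashgrove=23 Cedarfen=11 Greywater=23 Hollowpine=16 Ironridge=7 Juniper=19 → close Juniper (overflow 10)
  19÷5 = 3 each, +1 to first 4
Round 3: Ashgrove=27 Cedarfen=15 Greywater=27 Hollowpine=20 Ironridge=10 → close Greywater (overflow 13)
  27÷4 = 6 each, +1 to first 3
Round 4: Ashgrove=34 Cedarfen=22 Hollowpine=27 Ironridge=16 → close Ashgrove (overflow 19)
  34÷3 = 11 each, +1 to first 1
Round 5: Cedarfen=34 Hollowpine=38 Ironridge=27 → close Hollowpine (overflow 28)
  38÷2 = 19 each, +1 to first 0
Round 6: Cedarfen=53 Ironridge=46 → close Cedarfen (overflow 43)
  53÷1 = 53 each, +1 to first 0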